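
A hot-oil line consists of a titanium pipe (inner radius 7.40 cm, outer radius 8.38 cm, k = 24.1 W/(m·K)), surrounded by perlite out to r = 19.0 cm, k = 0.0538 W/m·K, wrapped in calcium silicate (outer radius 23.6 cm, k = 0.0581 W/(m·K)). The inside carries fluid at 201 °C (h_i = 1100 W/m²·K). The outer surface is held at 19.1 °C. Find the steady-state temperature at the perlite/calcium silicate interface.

T = 54.9 °C

Treat each layer as a resistance in series:
  R'_conv,in = 1/(2πr h) = 1/(2π·0.0740·1100) = 0.001955 m·K/W
  R'_titanium = ln(0.0838/0.0740)/(2πk) = 0.1244/(2π·24.1) = 8.213×10^-4 m·K/W
  R'_perlite = ln(0.190/0.0838)/(2πk) = 0.8186/(2π·0.0538) = 2.422 m·K/W
  R'_calcium silicate = ln(0.236/0.190)/(2πk) = 0.2168/(2π·0.0581) = 0.5939 m·K/W
ΣR = 0.001955 + 8.213×10^-4 + 2.422 + 0.5939 = 3.019 m·K/W
Q' = ΔT/ΣR = (201 °C − 19.1 °C)/3.019 = 60.25 W/m
From the inner boundary to the perlite/calcium silicate interface, ΣR_partial = 2.425 m·K/W.
T_interface = T_in − Q'·ΣR_partial = 201 °C − (60.25)(2.425) = 54.9 °C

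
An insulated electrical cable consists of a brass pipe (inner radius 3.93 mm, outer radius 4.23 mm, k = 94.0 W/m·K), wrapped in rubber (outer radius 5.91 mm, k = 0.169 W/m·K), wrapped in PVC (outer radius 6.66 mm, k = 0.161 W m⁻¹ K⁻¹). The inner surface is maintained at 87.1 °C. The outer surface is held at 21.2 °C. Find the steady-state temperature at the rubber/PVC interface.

T = 39.2 °C

Treat each layer as a resistance in series:
  R'_brass = ln(0.00423/0.00393)/(2πk) = 0.07356/(2π·94.0) = 1.246×10^-4 m·K/W
  R'_rubber = ln(0.00591/0.00423)/(2πk) = 0.3344/(2π·0.169) = 0.3150 m·K/W
  R'_PVC = ln(0.00666/0.00591)/(2πk) = 0.1195/(2π·0.161) = 0.1181 m·K/W
ΣR = 1.246×10^-4 + 0.3150 + 0.1181 = 0.4332 m·K/W
Q' = ΔT/ΣR = (87.1 °C − 21.2 °C)/0.4332 = 152.1 W/m
From the inner boundary to the rubber/PVC interface, ΣR_partial = 0.3151 m·K/W.
T_interface = T_in − Q'·ΣR_partial = 87.1 °C − (152.1)(0.3151) = 39.2 °C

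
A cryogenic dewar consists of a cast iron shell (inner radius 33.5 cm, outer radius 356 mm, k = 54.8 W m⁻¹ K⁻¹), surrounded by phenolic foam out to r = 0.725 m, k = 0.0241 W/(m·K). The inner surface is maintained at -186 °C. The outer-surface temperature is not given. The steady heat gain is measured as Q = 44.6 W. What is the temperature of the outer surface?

T_out = 24.6 °C

Sum the resistances:
  R_cast iron = (1/0.335 − 1/0.356)/(4πk) = 0.1761/(4π·54.8) = 2.557×10^-4 K/W
  R_phenolic foam = (1/0.356 − 1/0.725)/(4πk) = 1.430/(4π·0.0241) = 4.721 K/W
ΣR = 4.721 K/W
ΔT = Q·ΣR = 44.6 × 4.721 = 210.6 K
Heat flows inward, so T_out = T_in + ΔT = -186 + 210.6 = 24.6 °C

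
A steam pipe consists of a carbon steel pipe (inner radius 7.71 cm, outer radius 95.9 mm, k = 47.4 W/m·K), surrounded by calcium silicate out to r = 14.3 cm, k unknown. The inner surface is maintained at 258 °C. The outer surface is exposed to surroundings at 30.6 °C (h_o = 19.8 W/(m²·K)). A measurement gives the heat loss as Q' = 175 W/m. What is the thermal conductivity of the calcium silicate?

k = 0.0512 W/m·K

ΣR = ΔT/Q' = |258 − 30.6|/175 = 1.299 m·K/W
Known resistances:
  R'_carbon steel = ln(0.0959/0.0771)/(2πk) = 0.2182/(2π·47.4) = 7.327×10^-4 m·K/W
  R'_conv,out = 1/(2πr h) = 1/(2π·0.143·19.8) = 0.05621 m·K/W
R_calcium silicate = ΣR − ΣR_known = 1.299 − 0.05694 = 1.242 m·K/W
ln(r₂/r₁)/(2πk) = 1.242 ⇒ k = 0.3995/(2π·1.242) = 0.0512 W/m·K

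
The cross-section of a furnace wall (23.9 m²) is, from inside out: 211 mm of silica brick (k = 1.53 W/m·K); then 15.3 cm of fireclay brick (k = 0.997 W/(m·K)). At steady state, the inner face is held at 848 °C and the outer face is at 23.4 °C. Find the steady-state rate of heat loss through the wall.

Q = 67.6 kW

Series thermal resistances, inner to outer:
  R_silica brick = L/(kA) = 0.211/(1.53·23.9) = 0.005770 K/W
  R_fireclay brick = L/(kA) = 0.153/(0.997·23.9) = 0.006421 K/W
ΣR = 0.005770 + 0.006421 = 0.01219 K/W
Q = ΔT/ΣR = (848 °C − 23.4 °C)/0.01219 = 67600 W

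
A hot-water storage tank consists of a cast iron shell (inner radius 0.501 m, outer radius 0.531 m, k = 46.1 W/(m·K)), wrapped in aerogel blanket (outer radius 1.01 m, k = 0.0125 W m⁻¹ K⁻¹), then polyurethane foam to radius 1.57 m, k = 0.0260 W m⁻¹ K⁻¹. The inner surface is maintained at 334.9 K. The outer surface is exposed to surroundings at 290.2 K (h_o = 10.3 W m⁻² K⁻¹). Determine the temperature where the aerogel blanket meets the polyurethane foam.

Series thermal resistances, inner to outer:
  R_cast iron = (1/0.501 − 1/0.531)/(4πk) = 0.1128/(4π·46.1) = 1.947×10^-4 K/W
  R_aerogel blanket = (1/0.531 − 1/1.01)/(4πk) = 0.8931/(4π·0.0125) = 5.686 K/W
  R_polyurethane foam = (1/1.01 − 1/1.57)/(4πk) = 0.3532/(4π·0.0260) = 1.081 K/W
  R_conv,out = 1/(4πr²h) = 1/(4π·1.57²·10.3) = 0.003134 K/W
ΣR = 1.947×10^-4 + 5.686 + 1.081 + 0.003134 = 6.770 K/W
Q = ΔT/ΣR = (334.9 K − 290.2 K)/6.770 = 6.603 W
From the inner boundary to the aerogel blanket/polyurethane foam interface, ΣR_partial = 5.686 K/W.
T_interface = T_in − Q·ΣR_partial = 334.9 K − (6.603)(5.686) = 297.4 K

T = 297.4 K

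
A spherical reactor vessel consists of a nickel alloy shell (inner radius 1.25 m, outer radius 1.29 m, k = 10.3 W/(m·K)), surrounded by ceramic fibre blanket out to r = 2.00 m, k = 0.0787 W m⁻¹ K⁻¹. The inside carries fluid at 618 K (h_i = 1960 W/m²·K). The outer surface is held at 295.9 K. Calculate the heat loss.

Q = 1160 W

Resistance network (inner→outer):
  R_conv,in = 1/(4πr²h) = 1/(4π·1.25²·1960) = 2.598×10^-5 K/W
  R_nickel alloy = (1/1.25 − 1/1.29)/(4πk) = 0.02481/(4π·10.3) = 1.917×10^-4 K/W
  R_ceramic fibre blanket = (1/1.29 − 1/2.00)/(4πk) = 0.2752/(4π·0.0787) = 0.2783 K/W
ΣR = 2.598×10^-5 + 1.917×10^-4 + 0.2783 = 0.2785 K/W
Q = ΔT/ΣR = (618 K − 295.9 K)/0.2785 = 1160 W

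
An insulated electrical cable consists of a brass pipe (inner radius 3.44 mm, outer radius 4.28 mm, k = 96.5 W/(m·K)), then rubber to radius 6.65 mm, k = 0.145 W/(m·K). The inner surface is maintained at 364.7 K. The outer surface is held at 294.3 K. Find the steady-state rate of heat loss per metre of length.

Series thermal resistances, inner to outer:
  R'_brass = ln(0.00428/0.00344)/(2πk) = 0.2185/(2π·96.5) = 3.603×10^-4 m·K/W
  R'_rubber = ln(0.00665/0.00428)/(2πk) = 0.4407/(2π·0.145) = 0.4837 m·K/W
ΣR = 3.603×10^-4 + 0.4837 = 0.4841 m·K/W
Q' = ΔT/ΣR = (364.7 K − 294.3 K)/0.4841 = 145 W/m

Q' = 145 W/m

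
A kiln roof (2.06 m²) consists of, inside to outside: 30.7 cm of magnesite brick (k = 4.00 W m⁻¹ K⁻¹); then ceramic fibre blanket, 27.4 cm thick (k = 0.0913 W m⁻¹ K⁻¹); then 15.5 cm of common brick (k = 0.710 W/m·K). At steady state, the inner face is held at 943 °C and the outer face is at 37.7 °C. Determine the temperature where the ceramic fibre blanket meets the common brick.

Treat each layer as a resistance in series:
  R_magnesite brick = L/(kA) = 0.307/(4.00·2.06) = 0.03726 K/W
  R_ceramic fibre blanket = L/(kA) = 0.274/(0.0913·2.06) = 1.457 K/W
  R_common brick = L/(kA) = 0.155/(0.710·2.06) = 0.1060 K/W
ΣR = 0.03726 + 1.457 + 0.1060 = 1.600 K/W
Q = ΔT/ΣR = (943 °C − 37.7 °C)/1.600 = 565.8 W
From the inner boundary to the ceramic fibre blanket/common brick interface, ΣR_partial = 1.494 K/W.
T_interface = T_in − Q·ΣR_partial = 943 °C − (565.8)(1.494) = 97.7 °C

T = 97.7 °C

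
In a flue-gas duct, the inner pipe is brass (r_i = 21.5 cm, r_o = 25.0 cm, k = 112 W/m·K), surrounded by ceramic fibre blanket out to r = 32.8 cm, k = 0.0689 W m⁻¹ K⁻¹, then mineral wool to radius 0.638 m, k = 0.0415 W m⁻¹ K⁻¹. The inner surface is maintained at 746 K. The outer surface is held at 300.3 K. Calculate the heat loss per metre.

Q' = 140 W/m

Resistance network (inner→outer):
  R'_brass = ln(0.250/0.215)/(2πk) = 0.1508/(2π·112) = 2.143×10^-4 m·K/W
  R'_ceramic fibre blanket = ln(0.328/0.250)/(2πk) = 0.2716/(2π·0.0689) = 0.6273 m·K/W
  R'_mineral wool = ln(0.638/0.328)/(2πk) = 0.6653/(2π·0.0415) = 2.552 m·K/W
ΣR = 2.143×10^-4 + 0.6273 + 2.552 = 3.180 m·K/W
Q' = ΔT/ΣR = (746 K − 300.3 K)/3.180 = 140 W/m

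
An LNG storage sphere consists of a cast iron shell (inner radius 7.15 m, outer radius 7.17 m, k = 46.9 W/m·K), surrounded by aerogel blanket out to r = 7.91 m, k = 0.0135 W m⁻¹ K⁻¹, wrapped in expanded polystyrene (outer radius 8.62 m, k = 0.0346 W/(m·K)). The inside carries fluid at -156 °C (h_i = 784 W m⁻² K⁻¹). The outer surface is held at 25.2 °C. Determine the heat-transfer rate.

Series thermal resistances, inner to outer:
  R_conv,in = 1/(4πr²h) = 1/(4π·7.15²·784) = 1.985×10^-6 K/W
  R_cast iron = (1/7.15 − 1/7.17)/(4πk) = 3.901×10^-4/(4π·46.9) = 6.619×10^-7 K/W
  R_aerogel blanket = (1/7.17 − 1/7.91)/(4πk) = 0.01305/(4π·0.0135) = 0.07691 K/W
  R_expanded polystyrene = (1/7.91 − 1/8.62)/(4πk) = 0.01041/(4π·0.0346) = 0.02395 K/W
ΣR = 1.985×10^-6 + 6.619×10^-7 + 0.07691 + 0.02395 = 0.1009 K/W
Q = ΔT/ΣR = (-156 °C − 25.2 °C)/0.1009 = -1800 W
(Negative Q ⇒ heat flows inward; heat gain = 1800 W.)

Q = 1800 W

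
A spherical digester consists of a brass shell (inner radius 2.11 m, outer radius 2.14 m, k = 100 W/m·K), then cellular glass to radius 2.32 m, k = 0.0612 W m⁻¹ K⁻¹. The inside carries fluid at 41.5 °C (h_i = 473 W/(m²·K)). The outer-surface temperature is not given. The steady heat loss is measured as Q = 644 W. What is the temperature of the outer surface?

Series resistances:
  R_conv,in = 1/(4πr²h) = 1/(4π·2.11²·473) = 3.779×10^-5 K/W
  R_brass = (1/2.11 − 1/2.14)/(4πk) = 0.006644/(4π·100) = 5.287×10^-6 K/W
  R_cellular glass = (1/2.14 − 1/2.32)/(4πk) = 0.03626/(4π·0.0612) = 0.04714 K/W
ΣR = 0.04719 K/W
ΔT = Q·ΣR = 644 × 0.04719 = 30.39 K
Heat flows outward, so T_out = T_in − ΔT = 41.5 − 30.39 = 11.1 °C

T_out = 11.1 °C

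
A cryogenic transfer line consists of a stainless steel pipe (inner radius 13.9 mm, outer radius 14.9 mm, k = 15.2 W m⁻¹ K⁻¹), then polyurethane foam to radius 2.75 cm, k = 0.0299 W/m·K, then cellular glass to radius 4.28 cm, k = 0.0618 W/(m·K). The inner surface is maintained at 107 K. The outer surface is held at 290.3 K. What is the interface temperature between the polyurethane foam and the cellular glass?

T = 242.9 K

Resistance network (inner→outer):
  R'_stainless steel = ln(0.0149/0.0139)/(2πk) = 0.06947/(2π·15.2) = 7.274×10^-4 m·K/W
  R'_polyurethane foam = ln(0.0275/0.0149)/(2πk) = 0.6128/(2π·0.0299) = 3.262 m·K/W
  R'_cellular glass = ln(0.0428/0.0275)/(2πk) = 0.4424/(2π·0.0618) = 1.139 m·K/W
ΣR = 7.274×10^-4 + 3.262 + 1.139 = 4.402 m·K/W
Q' = ΔT/ΣR = (107 K − 290.3 K)/4.402 = -41.64 W/m
From the inner boundary to the polyurethane foam/cellular glass interface, ΣR_partial = 3.263 m·K/W.
T_interface = T_in − Q'·ΣR_partial = 107 K − (-41.64)(3.263) = 242.9 K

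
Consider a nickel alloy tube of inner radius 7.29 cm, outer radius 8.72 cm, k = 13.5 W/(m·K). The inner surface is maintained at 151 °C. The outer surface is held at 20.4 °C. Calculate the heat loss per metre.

Q' = 2πk·ΔT/ln(r₂/r₁) = 2π × 13.5 × 130.6 / ln(0.0872/0.0729) = 61800 W/m

Q' = 61.8 kW/m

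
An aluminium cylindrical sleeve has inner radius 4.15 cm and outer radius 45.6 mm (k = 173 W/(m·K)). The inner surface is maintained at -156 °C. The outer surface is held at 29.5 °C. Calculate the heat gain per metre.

Q' = 2πk·ΔT/ln(r₂/r₁) = 2π × 173 × 185.5 / ln(0.0456/0.0415) = 2.14×10^6 W/m

Q' = 2140 kW/m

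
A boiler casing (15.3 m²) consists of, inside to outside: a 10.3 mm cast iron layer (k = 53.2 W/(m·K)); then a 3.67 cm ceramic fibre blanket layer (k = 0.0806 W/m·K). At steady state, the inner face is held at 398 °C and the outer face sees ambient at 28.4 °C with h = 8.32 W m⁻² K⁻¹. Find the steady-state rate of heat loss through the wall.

Resistance network (inner→outer):
  R_cast iron = L/(kA) = 0.0103/(53.2·15.3) = 1.265×10^-5 K/W
  R_ceramic fibre blanket = L/(kA) = 0.0367/(0.0806·15.3) = 0.02976 K/W
  R_conv,out = 1/(hA) = 1/(8.32·15.3) = 0.007856 K/W
ΣR = 1.265×10^-5 + 0.02976 + 0.007856 = 0.03763 K/W
Q = ΔT/ΣR = (398 °C − 28.4 °C)/0.03763 = 9820 W

Q = 9820 W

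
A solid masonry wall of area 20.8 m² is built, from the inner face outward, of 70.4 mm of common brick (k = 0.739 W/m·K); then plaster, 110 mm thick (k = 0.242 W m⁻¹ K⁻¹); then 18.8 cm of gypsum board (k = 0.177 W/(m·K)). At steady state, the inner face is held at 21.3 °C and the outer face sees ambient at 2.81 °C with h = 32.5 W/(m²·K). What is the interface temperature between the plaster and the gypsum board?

T = 15.1 °C

Treat each layer as a resistance in series:
  R_common brick = L/(kA) = 0.0704/(0.739·20.8) = 0.004580 K/W
  R_plaster = L/(kA) = 0.110/(0.242·20.8) = 0.02185 K/W
  R_gypsum board = L/(kA) = 0.188/(0.177·20.8) = 0.05106 K/W
  R_conv,out = 1/(hA) = 1/(32.5·20.8) = 0.001479 K/W
ΣR = 0.004580 + 0.02185 + 0.05106 + 0.001479 = 0.07897 K/W
Q = ΔT/ΣR = (21.3 °C − 2.81 °C)/0.07897 = 234.1 W
From the inner boundary to the plaster/gypsum board interface, ΣR_partial = 0.02643 K/W.
T_interface = T_in − Q·ΣR_partial = 21.3 °C − (234.1)(0.02643) = 15.1 °C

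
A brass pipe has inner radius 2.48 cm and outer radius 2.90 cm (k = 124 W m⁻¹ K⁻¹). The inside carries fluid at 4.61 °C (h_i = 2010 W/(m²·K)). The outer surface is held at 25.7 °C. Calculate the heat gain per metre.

Resistance network (inner→outer):
  R'_conv,in = 1/(2πr h) = 1/(2π·0.0248·2010) = 0.003193 m·K/W
  R'_brass = ln(0.0290/0.0248)/(2πk) = 0.1565/(2π·124) = 2.008×10^-4 m·K/W
ΣR = 0.003193 + 2.008×10^-4 = 0.003394 m·K/W
Q' = ΔT/ΣR = (4.61 °C − 25.7 °C)/0.003394 = -6210 W/m
(Negative Q' ⇒ heat flows inward; heat gain = 6210 W/m.)

Q' = 6.21 kW/m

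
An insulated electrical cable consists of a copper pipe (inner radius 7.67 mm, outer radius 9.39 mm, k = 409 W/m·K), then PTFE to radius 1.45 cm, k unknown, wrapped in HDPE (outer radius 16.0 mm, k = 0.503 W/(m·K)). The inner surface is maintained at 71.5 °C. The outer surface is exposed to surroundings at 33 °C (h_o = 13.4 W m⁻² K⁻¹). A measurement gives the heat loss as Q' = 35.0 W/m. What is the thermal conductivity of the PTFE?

ΣR = ΔT/Q' = |71.5 − 33|/35.0 = 1.100 m·K/W
Known resistances:
  R'_copper = ln(0.00939/0.00767)/(2πk) = 0.2023/(2π·409) = 7.873×10^-5 m·K/W
  R'_HDPE = ln(0.0160/0.0145)/(2πk) = 0.09844/(2π·0.503) = 0.03115 m·K/W
  R'_conv,out = 1/(2πr h) = 1/(2π·0.0160·13.4) = 0.7423 m·K/W
R_PTFE = ΣR − ΣR_known = 1.100 − 0.7735 = 0.3265 m·K/W
ln(r₂/r₁)/(2πk) = 0.3265 ⇒ k = 0.4345/(2π·0.3265) = 0.212 W/m·K

k = 0.212 W/m·K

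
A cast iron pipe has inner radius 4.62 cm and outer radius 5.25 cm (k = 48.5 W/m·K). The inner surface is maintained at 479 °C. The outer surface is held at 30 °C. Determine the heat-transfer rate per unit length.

Q' = 1070 kW/m

Q' = 2πk·ΔT/ln(r₂/r₁) = 2π × 48.5 × 449 / ln(0.0525/0.0462) = 1.07×10^6 W/m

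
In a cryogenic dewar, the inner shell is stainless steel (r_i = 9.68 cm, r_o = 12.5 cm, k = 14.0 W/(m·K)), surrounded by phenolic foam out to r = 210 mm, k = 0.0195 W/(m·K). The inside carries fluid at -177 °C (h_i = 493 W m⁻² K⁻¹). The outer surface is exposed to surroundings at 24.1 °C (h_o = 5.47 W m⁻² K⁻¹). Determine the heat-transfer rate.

Series thermal resistances, inner to outer:
  R_conv,in = 1/(4πr²h) = 1/(4π·0.0968²·493) = 0.01723 K/W
  R_stainless steel = (1/0.0968 − 1/0.125)/(4πk) = 2.331/(4π·14.0) = 0.01325 K/W
  R_phenolic foam = (1/0.125 − 1/0.210)/(4πk) = 3.238/(4π·0.0195) = 13.21 K/W
  R_conv,out = 1/(4πr²h) = 1/(4π·0.210²·5.47) = 0.3299 K/W
ΣR = 0.01723 + 0.01325 + 13.21 + 0.3299 = 13.57 K/W
Q = ΔT/ΣR = (-177 °C − 24.1 °C)/13.57 = -14.8 W
(Negative Q ⇒ heat flows inward; heat gain = 14.8 W.)

Q = 14.8 W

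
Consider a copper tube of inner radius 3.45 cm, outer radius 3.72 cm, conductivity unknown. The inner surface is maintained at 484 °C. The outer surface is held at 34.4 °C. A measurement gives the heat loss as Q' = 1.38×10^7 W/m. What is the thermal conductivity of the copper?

k = 368 W/m·K

ΣR = ΔT/Q' = |484 − 34.4|/1.38×10^7 = 3.258×10^-5 m·K/W
ln(r₂/r₁)/(2πk) = 3.258×10^-5 ⇒ k = 0.07535/(2π·3.258×10^-5) = 368 W/m·K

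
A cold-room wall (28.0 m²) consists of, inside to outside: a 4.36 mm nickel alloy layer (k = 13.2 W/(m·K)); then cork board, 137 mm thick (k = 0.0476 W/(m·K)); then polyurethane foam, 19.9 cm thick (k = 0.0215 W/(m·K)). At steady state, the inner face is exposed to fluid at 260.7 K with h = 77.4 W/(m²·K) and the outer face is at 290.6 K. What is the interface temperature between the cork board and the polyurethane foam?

Series thermal resistances, inner to outer:
  R_conv,in = 1/(hA) = 1/(77.4·28.0) = 4.614×10^-4 K/W
  R_nickel alloy = L/(kA) = 0.00436/(13.2·28.0) = 1.180×10^-5 K/W
  R_cork board = L/(kA) = 0.137/(0.0476·28.0) = 0.1028 K/W
  R_polyurethane foam = L/(kA) = 0.199/(0.0215·28.0) = 0.3306 K/W
ΣR = 4.614×10^-4 + 1.180×10^-5 + 0.1028 + 0.3306 = 0.4339 K/W
Q = ΔT/ΣR = (260.7 K − 290.6 K)/0.4339 = -68.91 W
From the inner boundary to the cork board/polyurethane foam interface, ΣR_partial = 0.1033 K/W.
T_interface = T_in − Q·ΣR_partial = 260.7 K − (-68.91)(0.1033) = 267.82 K

T = 267.82 K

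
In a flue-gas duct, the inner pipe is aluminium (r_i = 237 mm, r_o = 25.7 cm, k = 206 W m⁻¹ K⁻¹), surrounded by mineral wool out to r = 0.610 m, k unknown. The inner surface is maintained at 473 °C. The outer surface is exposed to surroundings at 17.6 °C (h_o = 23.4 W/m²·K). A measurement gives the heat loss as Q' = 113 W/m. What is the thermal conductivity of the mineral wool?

k = 0.0342 W/m·K

ΣR = ΔT/Q' = |473 − 17.6|/113 = 4.030 m·K/W
Known resistances:
  R'_aluminium = ln(0.257/0.237)/(2πk) = 0.08102/(2π·206) = 6.259×10^-5 m·K/W
  R'_conv,out = 1/(2πr h) = 1/(2π·0.610·23.4) = 0.01115 m·K/W
R_mineral wool = ΣR − ΣR_known = 4.030 − 0.01121 = 4.019 m·K/W
ln(r₂/r₁)/(2πk) = 4.019 ⇒ k = 0.8644/(2π·4.019) = 0.0342 W/m·K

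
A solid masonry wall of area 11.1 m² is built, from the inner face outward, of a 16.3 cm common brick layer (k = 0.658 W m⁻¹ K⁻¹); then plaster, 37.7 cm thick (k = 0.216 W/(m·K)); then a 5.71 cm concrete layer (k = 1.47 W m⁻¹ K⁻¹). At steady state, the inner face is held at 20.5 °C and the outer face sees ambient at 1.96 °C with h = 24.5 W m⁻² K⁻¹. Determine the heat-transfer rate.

Q = 99.3 W

Treat each layer as a resistance in series:
  R_common brick = L/(kA) = 0.163/(0.658·11.1) = 0.02232 K/W
  R_plaster = L/(kA) = 0.377/(0.216·11.1) = 0.1572 K/W
  R_concrete = L/(kA) = 0.0571/(1.47·11.1) = 0.003499 K/W
  R_conv,out = 1/(hA) = 1/(24.5·11.1) = 0.003677 K/W
ΣR = 0.02232 + 0.1572 + 0.003499 + 0.003677 = 0.1867 K/W
Q = ΔT/ΣR = (20.5 °C − 1.96 °C)/0.1867 = 99.3 W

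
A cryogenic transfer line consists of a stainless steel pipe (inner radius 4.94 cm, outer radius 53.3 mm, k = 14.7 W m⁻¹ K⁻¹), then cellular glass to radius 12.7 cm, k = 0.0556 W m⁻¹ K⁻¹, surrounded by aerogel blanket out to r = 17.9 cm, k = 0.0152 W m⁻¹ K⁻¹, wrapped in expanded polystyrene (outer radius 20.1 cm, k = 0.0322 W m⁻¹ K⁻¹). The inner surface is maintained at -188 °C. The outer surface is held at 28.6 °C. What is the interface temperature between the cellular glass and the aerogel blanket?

T = -107 °C

Treat each layer as a resistance in series:
  R'_stainless steel = ln(0.0533/0.0494)/(2πk) = 0.07599/(2π·14.7) = 8.227×10^-4 m·K/W
  R'_cellular glass = ln(0.127/0.0533)/(2πk) = 0.8683/(2π·0.0556) = 2.485 m·K/W
  R'_aerogel blanket = ln(0.179/0.127)/(2πk) = 0.3432/(2π·0.0152) = 3.594 m·K/W
  R'_expanded polystyrene = ln(0.201/0.179)/(2πk) = 0.1159/(2π·0.0322) = 0.5730 m·K/W
ΣR = 8.227×10^-4 + 2.485 + 3.594 + 0.5730 = 6.653 m·K/W
Q' = ΔT/ΣR = (-188 °C − 28.6 °C)/6.653 = -32.56 W/m
From the inner boundary to the cellular glass/aerogel blanket interface, ΣR_partial = 2.486 m·K/W.
T_interface = T_in − Q'·ΣR_partial = -188 °C − (-32.56)(2.486) = -107 °C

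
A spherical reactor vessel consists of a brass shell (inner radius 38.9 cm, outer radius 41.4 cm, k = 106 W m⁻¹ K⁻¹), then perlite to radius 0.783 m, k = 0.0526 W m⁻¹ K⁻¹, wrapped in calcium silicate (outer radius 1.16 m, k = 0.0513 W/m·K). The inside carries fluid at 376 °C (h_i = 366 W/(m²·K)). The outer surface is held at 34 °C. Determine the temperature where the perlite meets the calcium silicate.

T = 127 °C

Resistance network (inner→outer):
  R_conv,in = 1/(4πr²h) = 1/(4π·0.389²·366) = 0.001437 K/W
  R_brass = (1/0.389 − 1/0.414)/(4πk) = 0.1552/(4π·106) = 1.165×10^-4 K/W
  R_perlite = (1/0.414 − 1/0.783)/(4πk) = 1.138/(4π·0.0526) = 1.722 K/W
  R_calcium silicate = (1/0.783 − 1/1.16)/(4πk) = 0.4151/(4π·0.0513) = 0.6439 K/W
ΣR = 0.001437 + 1.165×10^-4 + 1.722 + 0.6439 = 2.367 K/W
Q = ΔT/ΣR = (376 °C − 34 °C)/2.367 = 144.5 W
From the inner boundary to the perlite/calcium silicate interface, ΣR_partial = 1.724 K/W.
T_interface = T_in − Q·ΣR_partial = 376 °C − (144.5)(1.724) = 127 °C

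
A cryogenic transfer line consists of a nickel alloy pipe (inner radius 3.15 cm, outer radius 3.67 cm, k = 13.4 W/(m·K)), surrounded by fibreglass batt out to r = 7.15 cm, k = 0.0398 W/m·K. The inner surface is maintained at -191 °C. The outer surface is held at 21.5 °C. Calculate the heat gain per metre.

Q' = 79.6 W/m

Treat each layer as a resistance in series:
  R'_nickel alloy = ln(0.0367/0.0315)/(2πk) = 0.1528/(2π·13.4) = 0.001815 m·K/W
  R'_fibreglass batt = ln(0.0715/0.0367)/(2πk) = 0.6669/(2π·0.0398) = 2.667 m·K/W
ΣR = 0.001815 + 2.667 = 2.669 m·K/W
Q' = ΔT/ΣR = (-191 °C − 21.5 °C)/2.669 = -79.6 W/m
(Negative Q' ⇒ heat flows inward; heat gain = 79.6 W/m.)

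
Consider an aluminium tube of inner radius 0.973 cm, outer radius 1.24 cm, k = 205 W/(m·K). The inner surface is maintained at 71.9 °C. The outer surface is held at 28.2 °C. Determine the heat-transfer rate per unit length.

Q' = 232 kW/m

Q' = 2πk·ΔT/ln(r₂/r₁) = 2π × 205 × 43.7 / ln(0.0124/0.00973) = 2.32×10^5 W/m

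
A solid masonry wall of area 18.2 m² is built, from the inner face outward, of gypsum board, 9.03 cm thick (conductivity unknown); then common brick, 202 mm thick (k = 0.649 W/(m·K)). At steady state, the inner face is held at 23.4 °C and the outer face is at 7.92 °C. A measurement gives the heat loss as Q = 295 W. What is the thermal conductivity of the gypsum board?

k = 0.140 W/m·K

ΣR = ΔT/Q = |23.4 − 7.92|/295 = 0.05247 K/W
Known resistances:
  R_common brick = L/(kA) = 0.202/(0.649·18.2) = 0.01710 K/W
R_gypsum board = ΣR − ΣR_known = 0.05247 − 0.01710 = 0.03537 K/W
L/(kA) = 0.03537 ⇒ k = 0.0903/(0.03537·18.2) = 0.140 W/m·K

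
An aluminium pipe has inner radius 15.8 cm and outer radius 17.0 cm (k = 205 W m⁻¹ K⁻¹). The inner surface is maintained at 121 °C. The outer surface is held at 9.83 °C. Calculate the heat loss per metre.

Q' = 1960 kW/m

Q' = 2πk·ΔT/ln(r₂/r₁) = 2π × 205 × 111.17 / ln(0.170/0.158) = 1.96×10^6 W/m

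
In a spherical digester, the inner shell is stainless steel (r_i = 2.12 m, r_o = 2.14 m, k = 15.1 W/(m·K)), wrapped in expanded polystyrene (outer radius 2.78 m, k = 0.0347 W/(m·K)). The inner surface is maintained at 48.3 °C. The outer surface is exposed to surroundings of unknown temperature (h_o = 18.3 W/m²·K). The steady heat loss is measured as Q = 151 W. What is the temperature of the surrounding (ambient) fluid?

Sum the resistances:
  R_stainless steel = (1/2.12 − 1/2.14)/(4πk) = 0.004408/(4π·15.1) = 2.323×10^-5 K/W
  R_expanded polystyrene = (1/2.14 − 1/2.78)/(4πk) = 0.1076/(4π·0.0347) = 0.2467 K/W
  R_conv,out = 1/(4πr²h) = 1/(4π·2.78²·18.3) = 5.627×10^-4 K/W
ΣR = 0.2473 K/W
ΔT = Q·ΣR = 151 × 0.2473 = 37.34 K
Heat flows outward, so T_out = T_in − ΔT = 48.3 − 37.34 = 11.0 °C

T_out = 11.0 °C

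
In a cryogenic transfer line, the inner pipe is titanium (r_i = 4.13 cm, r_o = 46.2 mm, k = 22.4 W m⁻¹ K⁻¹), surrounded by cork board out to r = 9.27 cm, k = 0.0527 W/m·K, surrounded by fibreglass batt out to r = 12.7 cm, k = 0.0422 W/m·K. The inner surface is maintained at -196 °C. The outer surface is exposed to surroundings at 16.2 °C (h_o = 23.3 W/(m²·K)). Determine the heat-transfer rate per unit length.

Q' = 63.4 W/m

Treat each layer as a resistance in series:
  R'_titanium = ln(0.0462/0.0413)/(2πk) = 0.1121/(2π·22.4) = 7.966×10^-4 m·K/W
  R'_cork board = ln(0.0927/0.0462)/(2πk) = 0.6964/(2π·0.0527) = 2.103 m·K/W
  R'_fibreglass batt = ln(0.127/0.0927)/(2πk) = 0.3148/(2π·0.0422) = 1.187 m·K/W
  R'_conv,out = 1/(2πr h) = 1/(2π·0.127·23.3) = 0.05378 m·K/W
ΣR = 7.966×10^-4 + 2.103 + 1.187 + 0.05378 = 3.345 m·K/W
Q' = ΔT/ΣR = (-196 °C − 16.2 °C)/3.345 = -63.4 W/m
(Negative Q' ⇒ heat flows inward; heat gain = 63.4 W/m.)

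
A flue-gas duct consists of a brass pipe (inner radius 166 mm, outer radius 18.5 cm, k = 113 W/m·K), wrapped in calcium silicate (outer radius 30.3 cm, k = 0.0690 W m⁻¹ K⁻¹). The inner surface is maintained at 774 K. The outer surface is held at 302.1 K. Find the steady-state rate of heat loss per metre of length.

Series thermal resistances, inner to outer:
  R'_brass = ln(0.185/0.166)/(2πk) = 0.1084/(2π·113) = 1.526×10^-4 m·K/W
  R'_calcium silicate = ln(0.303/0.185)/(2πk) = 0.4934/(2π·0.0690) = 1.138 m·K/W
ΣR = 1.526×10^-4 + 1.138 = 1.138 m·K/W
Q' = ΔT/ΣR = (774 K − 302.1 K)/1.138 = 415 W/m

Q' = 415 W/m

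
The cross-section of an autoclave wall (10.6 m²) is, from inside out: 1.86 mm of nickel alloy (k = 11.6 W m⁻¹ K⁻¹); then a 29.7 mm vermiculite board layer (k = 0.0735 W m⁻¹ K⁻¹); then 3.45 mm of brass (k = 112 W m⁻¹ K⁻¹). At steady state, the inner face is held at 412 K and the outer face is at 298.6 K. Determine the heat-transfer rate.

Q = 2.97 kW

Series thermal resistances, inner to outer:
  R_nickel alloy = L/(kA) = 0.00186/(11.6·10.6) = 1.513×10^-5 K/W
  R_vermiculite board = L/(kA) = 0.0297/(0.0735·10.6) = 0.03812 K/W
  R_brass = L/(kA) = 0.00345/(112·10.6) = 2.906×10^-6 K/W
ΣR = 1.513×10^-5 + 0.03812 + 2.906×10^-6 = 0.03814 K/W
Q = ΔT/ΣR = (412 K − 298.6 K)/0.03814 = 2970 W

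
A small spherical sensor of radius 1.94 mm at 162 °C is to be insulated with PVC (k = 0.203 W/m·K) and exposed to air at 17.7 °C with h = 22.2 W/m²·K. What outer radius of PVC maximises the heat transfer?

r_cr = 1.83 cm

For a sphere, r_cr = 2k_ins/h = 2·0.203/22.2 = 0.0183 m = 1.83 cm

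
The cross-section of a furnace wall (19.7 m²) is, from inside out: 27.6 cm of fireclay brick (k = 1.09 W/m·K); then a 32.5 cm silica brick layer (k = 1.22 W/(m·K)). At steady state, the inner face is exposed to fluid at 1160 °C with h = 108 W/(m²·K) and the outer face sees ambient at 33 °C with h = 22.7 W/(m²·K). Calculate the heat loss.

Q = 38.8 kW

Resistance network (inner→outer):
  R_conv,in = 1/(hA) = 1/(108·19.7) = 4.700×10^-4 K/W
  R_fireclay brick = L/(kA) = 0.276/(1.09·19.7) = 0.01285 K/W
  R_silica brick = L/(kA) = 0.325/(1.22·19.7) = 0.01352 K/W
  R_conv,out = 1/(hA) = 1/(22.7·19.7) = 0.002236 K/W
ΣR = 4.700×10^-4 + 0.01285 + 0.01352 + 0.002236 = 0.02908 K/W
Q = ΔT/ΣR = (1160 °C − 33 °C)/0.02908 = 38800 W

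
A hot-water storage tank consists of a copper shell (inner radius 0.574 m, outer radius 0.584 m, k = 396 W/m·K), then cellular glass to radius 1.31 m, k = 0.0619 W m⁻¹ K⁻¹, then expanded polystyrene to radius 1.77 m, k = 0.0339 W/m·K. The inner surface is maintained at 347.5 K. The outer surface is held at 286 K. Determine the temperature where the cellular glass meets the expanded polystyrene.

Resistance network (inner→outer):
  R_copper = (1/0.574 − 1/0.584)/(4πk) = 0.02983/(4π·396) = 5.995×10^-6 K/W
  R_cellular glass = (1/0.584 − 1/1.31)/(4πk) = 0.9490/(4π·0.0619) = 1.220 K/W
  R_expanded polystyrene = (1/1.31 − 1/1.77)/(4πk) = 0.1984/(4π·0.0339) = 0.4657 K/W
ΣR = 5.995×10^-6 + 1.220 + 0.4657 = 1.686 K/W
Q = ΔT/ΣR = (347.5 K − 286 K)/1.686 = 36.48 W
From the inner boundary to the cellular glass/expanded polystyrene interface, ΣR_partial = 1.220 K/W.
T_interface = T_in − Q·ΣR_partial = 347.5 K − (36.48)(1.220) = 303.0 K

T = 303.0 K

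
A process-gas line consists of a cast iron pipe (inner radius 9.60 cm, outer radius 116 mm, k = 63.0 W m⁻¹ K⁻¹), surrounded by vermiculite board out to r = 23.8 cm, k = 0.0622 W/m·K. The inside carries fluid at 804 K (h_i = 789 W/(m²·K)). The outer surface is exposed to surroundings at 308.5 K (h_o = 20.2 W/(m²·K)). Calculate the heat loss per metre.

Q' = 264 W/m

Series thermal resistances, inner to outer:
  R'_conv,in = 1/(2πr h) = 1/(2π·0.0960·789) = 0.002101 m·K/W
  R'_cast iron = ln(0.116/0.0960)/(2πk) = 0.1892/(2π·63.0) = 4.781×10^-4 m·K/W
  R'_vermiculite board = ln(0.238/0.116)/(2πk) = 0.7187/(2π·0.0622) = 1.839 m·K/W
  R'_conv,out = 1/(2πr h) = 1/(2π·0.238·20.2) = 0.03310 m·K/W
ΣR = 0.002101 + 4.781×10^-4 + 1.839 + 0.03310 = 1.875 m·K/W
Q' = ΔT/ΣR = (804 K − 308.5 K)/1.875 = 264 W/m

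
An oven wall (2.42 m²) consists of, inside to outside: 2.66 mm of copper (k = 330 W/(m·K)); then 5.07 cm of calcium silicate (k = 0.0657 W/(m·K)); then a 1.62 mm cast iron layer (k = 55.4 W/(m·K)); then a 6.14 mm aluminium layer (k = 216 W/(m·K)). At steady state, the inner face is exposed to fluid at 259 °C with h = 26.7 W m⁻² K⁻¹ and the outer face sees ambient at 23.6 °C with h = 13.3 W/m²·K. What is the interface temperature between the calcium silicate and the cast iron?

T = 43.6 °C

Series thermal resistances, inner to outer:
  R_conv,in = 1/(hA) = 1/(26.7·2.42) = 0.01548 K/W
  R_copper = L/(kA) = 0.00266/(330·2.42) = 3.331×10^-6 K/W
  R_calcium silicate = L/(kA) = 0.0507/(0.0657·2.42) = 0.3189 K/W
  R_cast iron = L/(kA) = 0.00162/(55.4·2.42) = 1.208×10^-5 K/W
  R_aluminium = L/(kA) = 0.00614/(216·2.42) = 1.175×10^-5 K/W
  R_conv,out = 1/(hA) = 1/(13.3·2.42) = 0.03107 K/W
ΣR = 0.01548 + 3.331×10^-6 + 0.3189 + 1.208×10^-5 + 1.175×10^-5 + 0.03107 = 0.3655 K/W
Q = ΔT/ΣR = (259 °C − 23.6 °C)/0.3655 = 644.0 W
From the inner boundary to the calcium silicate/cast iron interface, ΣR_partial = 0.3344 K/W.
T_interface = T_in − Q·ΣR_partial = 259 °C − (644.0)(0.3344) = 43.6 °C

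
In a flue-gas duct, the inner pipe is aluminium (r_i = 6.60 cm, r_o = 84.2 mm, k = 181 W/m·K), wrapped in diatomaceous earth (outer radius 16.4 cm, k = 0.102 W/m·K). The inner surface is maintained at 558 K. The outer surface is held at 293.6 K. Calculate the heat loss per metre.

Q' = 254 W/m

Treat each layer as a resistance in series:
  R'_aluminium = ln(0.0842/0.0660)/(2πk) = 0.2435/(2π·181) = 2.141×10^-4 m·K/W
  R'_diatomaceous earth = ln(0.164/0.0842)/(2πk) = 0.6667/(2π·0.102) = 1.040 m·K/W
ΣR = 2.141×10^-4 + 1.040 = 1.040 m·K/W
Q' = ΔT/ΣR = (558 K − 293.6 K)/1.040 = 254 W/m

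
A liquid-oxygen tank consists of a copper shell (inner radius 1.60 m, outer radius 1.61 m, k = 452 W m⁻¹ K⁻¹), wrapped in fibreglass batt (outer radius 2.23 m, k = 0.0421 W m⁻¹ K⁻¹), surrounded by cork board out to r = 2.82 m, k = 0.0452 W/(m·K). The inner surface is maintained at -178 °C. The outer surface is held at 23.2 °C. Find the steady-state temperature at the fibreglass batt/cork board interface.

Resistance network (inner→outer):
  R_copper = (1/1.60 − 1/1.61)/(4πk) = 0.003882/(4π·452) = 6.834×10^-7 K/W
  R_fibreglass batt = (1/1.61 − 1/2.23)/(4πk) = 0.1727/(4π·0.0421) = 0.3264 K/W
  R_cork board = (1/2.23 − 1/2.82)/(4πk) = 0.09382/(4π·0.0452) = 0.1652 K/W
ΣR = 6.834×10^-7 + 0.3264 + 0.1652 = 0.4916 K/W
Q = ΔT/ΣR = (-178 °C − 23.2 °C)/0.4916 = -409.3 W
From the inner boundary to the fibreglass batt/cork board interface, ΣR_partial = 0.3264 K/W.
T_interface = T_in − Q·ΣR_partial = -178 °C − (-409.3)(0.3264) = -44.4 °C

T = -44.4 °C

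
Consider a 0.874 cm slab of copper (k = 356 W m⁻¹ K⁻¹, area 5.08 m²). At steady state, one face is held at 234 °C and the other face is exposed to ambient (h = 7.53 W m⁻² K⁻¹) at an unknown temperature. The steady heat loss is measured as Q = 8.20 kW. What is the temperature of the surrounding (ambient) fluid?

T_out = 19.6 °C

Series resistances:
  R_copper = L/(kA) = 0.00874/(356·5.08) = 4.833×10^-6 K/W
  R_conv,out = 1/(hA) = 1/(7.53·5.08) = 0.02614 K/W
ΣR = 0.02615 K/W
ΔT = Q·ΣR = 8200 × 0.02615 = 214.4 K
Heat flows outward, so T_out = T_in − ΔT = 234 − 214.4 = 19.6 °C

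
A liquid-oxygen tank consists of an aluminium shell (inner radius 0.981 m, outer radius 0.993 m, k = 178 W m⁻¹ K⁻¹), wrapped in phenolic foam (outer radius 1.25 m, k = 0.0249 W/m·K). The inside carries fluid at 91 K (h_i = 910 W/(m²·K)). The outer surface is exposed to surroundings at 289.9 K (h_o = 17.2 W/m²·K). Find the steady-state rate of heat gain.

Q = 299 W

Treat each layer as a resistance in series:
  R_conv,in = 1/(4πr²h) = 1/(4π·0.981²·910) = 9.087×10^-5 K/W
  R_aluminium = (1/0.981 − 1/0.993)/(4πk) = 0.01232/(4π·178) = 5.507×10^-6 K/W
  R_phenolic foam = (1/0.993 − 1/1.25)/(4πk) = 0.2070/(4π·0.0249) = 0.6617 K/W
  R_conv,out = 1/(4πr²h) = 1/(4π·1.25²·17.2) = 0.002961 K/W
ΣR = 9.087×10^-5 + 5.507×10^-6 + 0.6617 + 0.002961 = 0.6648 K/W
Q = ΔT/ΣR = (91 K − 289.9 K)/0.6648 = -299 W
(Negative Q ⇒ heat flows inward; heat gain = 299 W.)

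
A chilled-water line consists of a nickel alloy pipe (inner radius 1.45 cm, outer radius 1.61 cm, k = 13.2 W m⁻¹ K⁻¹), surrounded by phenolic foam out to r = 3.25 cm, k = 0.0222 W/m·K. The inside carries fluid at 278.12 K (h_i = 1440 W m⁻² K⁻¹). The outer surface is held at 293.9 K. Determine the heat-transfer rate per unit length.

Treat each layer as a resistance in series:
  R'_conv,in = 1/(2πr h) = 1/(2π·0.0145·1440) = 0.007622 m·K/W
  R'_nickel alloy = ln(0.0161/0.0145)/(2πk) = 0.1047/(2π·13.2) = 0.001262 m·K/W
  R'_phenolic foam = ln(0.0325/0.0161)/(2πk) = 0.7024/(2π·0.0222) = 5.036 m·K/W
ΣR = 0.007622 + 0.001262 + 5.036 = 5.045 m·K/W
Q' = ΔT/ΣR = (278.12 K − 293.9 K)/5.045 = -3.13 W/m
(Negative Q' ⇒ heat flows inward; heat gain = 3.13 W/m.)

Q' = 3.13 W/m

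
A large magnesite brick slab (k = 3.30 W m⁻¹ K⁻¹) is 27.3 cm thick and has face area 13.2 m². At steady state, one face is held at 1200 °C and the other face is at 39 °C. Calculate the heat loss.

Q = 1.85×10^5 W

Q = kA·ΔT/L = 3.30 × 13.2 × |1200 °C − 39 °C| / 0.273 = 1.85×10^5 W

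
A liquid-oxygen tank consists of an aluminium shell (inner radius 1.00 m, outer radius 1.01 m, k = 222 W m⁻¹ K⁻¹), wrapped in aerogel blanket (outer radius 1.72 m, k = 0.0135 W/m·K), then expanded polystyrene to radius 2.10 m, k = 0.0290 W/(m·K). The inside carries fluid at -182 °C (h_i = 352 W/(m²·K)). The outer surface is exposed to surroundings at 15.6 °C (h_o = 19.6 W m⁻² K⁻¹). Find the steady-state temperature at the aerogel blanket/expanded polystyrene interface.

Treat each layer as a resistance in series:
  R_conv,in = 1/(4πr²h) = 1/(4π·1.00²·352) = 2.261×10^-4 K/W
  R_aluminium = (1/1.00 − 1/1.01)/(4πk) = 0.009901/(4π·222) = 3.549×10^-6 K/W
  R_aerogel blanket = (1/1.01 − 1/1.72)/(4πk) = 0.4087/(4π·0.0135) = 2.409 K/W
  R_expanded polystyrene = (1/1.72 − 1/2.10)/(4πk) = 0.1052/(4π·0.0290) = 0.2887 K/W
  R_conv,out = 1/(4πr²h) = 1/(4π·2.10²·19.6) = 9.207×10^-4 K/W
ΣR = 2.261×10^-4 + 3.549×10^-6 + 2.409 + 0.2887 + 9.207×10^-4 = 2.699 K/W
Q = ΔT/ΣR = (-182 °C − 15.6 °C)/2.699 = -73.21 W
From the inner boundary to the aerogel blanket/expanded polystyrene interface, ΣR_partial = 2.409 K/W.
T_interface = T_in − Q·ΣR_partial = -182 °C − (-73.21)(2.409) = -5.6 °C

T = -5.6 °C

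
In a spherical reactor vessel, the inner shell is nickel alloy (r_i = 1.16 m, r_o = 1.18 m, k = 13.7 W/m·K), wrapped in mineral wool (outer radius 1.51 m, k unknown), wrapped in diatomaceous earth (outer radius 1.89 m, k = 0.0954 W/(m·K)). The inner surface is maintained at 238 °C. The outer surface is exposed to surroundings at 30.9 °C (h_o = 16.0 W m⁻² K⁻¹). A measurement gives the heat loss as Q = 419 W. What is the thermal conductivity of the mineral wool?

ΣR = ΔT/Q = |238 − 30.9|/419 = 0.4943 K/W
Known resistances:
  R_nickel alloy = (1/1.16 − 1/1.18)/(4πk) = 0.01461/(4π·13.7) = 8.487×10^-5 K/W
  R_diatomaceous earth = (1/1.51 − 1/1.89)/(4πk) = 0.1332/(4π·0.0954) = 0.1111 K/W
  R_conv,out = 1/(4πr²h) = 1/(4π·1.89²·16.0) = 0.001392 K/W
R_mineral wool = ΣR − ΣR_known = 0.4943 − 0.1126 = 0.3817 K/W
(1/r₁−1/r₂)/(4πk) = 0.3817 ⇒ k = 0.1852/(4π·0.3817) = 0.0386 W/m·K

k = 0.0386 W/m·K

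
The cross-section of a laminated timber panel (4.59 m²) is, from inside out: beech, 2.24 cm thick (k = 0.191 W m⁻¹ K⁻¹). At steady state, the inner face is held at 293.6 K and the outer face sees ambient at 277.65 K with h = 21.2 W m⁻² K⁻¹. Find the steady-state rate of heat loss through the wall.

Resistance network (inner→outer):
  R_beech = L/(kA) = 0.0224/(0.191·4.59) = 0.02555 K/W
  R_conv,out = 1/(hA) = 1/(21.2·4.59) = 0.01028 K/W
ΣR = 0.02555 + 0.01028 = 0.03583 K/W
Q = ΔT/ΣR = (293.6 K − 277.65 K)/0.03583 = 445 W

Q = 445 W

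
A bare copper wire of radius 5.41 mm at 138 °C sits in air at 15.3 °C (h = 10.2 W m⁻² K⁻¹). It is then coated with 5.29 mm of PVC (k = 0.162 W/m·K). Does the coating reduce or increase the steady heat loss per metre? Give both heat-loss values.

Critical radius for a cylinder: r_cr = k/h = 0.0159 m = 1.59 cm.
Outer radius after coating: r₂ = 0.00541 + 0.00529 = 0.01070 m.
Since r₁ < r_cr and r₂ ≤ r_cr, the coating moves toward the maximum at r_cr — heat loss rises.
Bare: R = 1/(2πr₁h) = 2.884 m·K/W; Q = 122.7/2.884 = 42.5 W/m.
Coated: R = R_cond + R_conv = 2.128 m·K/W; Q = 122.7/2.128 = 57.7 W/m.

increases: 42.5 → 57.7 W/m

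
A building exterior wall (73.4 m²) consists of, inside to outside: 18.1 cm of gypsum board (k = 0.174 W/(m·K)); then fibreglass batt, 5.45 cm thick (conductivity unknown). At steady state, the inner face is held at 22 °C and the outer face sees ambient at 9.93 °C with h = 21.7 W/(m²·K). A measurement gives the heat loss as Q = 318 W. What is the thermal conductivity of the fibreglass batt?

k = 0.0321 W/m·K

ΣR = ΔT/Q = |22 − 9.93|/318 = 0.03796 K/W
Known resistances:
  R_gypsum board = L/(kA) = 0.181/(0.174·73.4) = 0.01417 K/W
  R_conv,out = 1/(hA) = 1/(21.7·73.4) = 6.278×10^-4 K/W
R_fibreglass batt = ΣR − ΣR_known = 0.03796 − 0.01480 = 0.02316 K/W
L/(kA) = 0.02316 ⇒ k = 0.0545/(0.02316·73.4) = 0.0321 W/m·K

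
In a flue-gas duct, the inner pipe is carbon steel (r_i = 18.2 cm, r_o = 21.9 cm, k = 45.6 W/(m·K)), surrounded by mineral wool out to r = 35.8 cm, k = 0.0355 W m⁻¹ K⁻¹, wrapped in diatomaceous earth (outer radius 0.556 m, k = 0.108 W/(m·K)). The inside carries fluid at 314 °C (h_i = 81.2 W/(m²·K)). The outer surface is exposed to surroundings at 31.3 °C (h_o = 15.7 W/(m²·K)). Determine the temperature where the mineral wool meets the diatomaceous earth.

Series thermal resistances, inner to outer:
  R'_conv,in = 1/(2πr h) = 1/(2π·0.182·81.2) = 0.01077 m·K/W
  R'_carbon steel = ln(0.219/0.182)/(2πk) = 0.1851/(2π·45.6) = 6.459×10^-4 m·K/W
  R'_mineral wool = ln(0.358/0.219)/(2πk) = 0.4915/(2π·0.0355) = 2.203 m·K/W
  R'_diatomaceous earth = ln(0.556/0.358)/(2πk) = 0.4402/(2π·0.108) = 0.6488 m·K/W
  R'_conv,out = 1/(2πr h) = 1/(2π·0.556·15.7) = 0.01823 m·K/W
ΣR = 0.01077 + 6.459×10^-4 + 2.203 + 0.6488 + 0.01823 = 2.881 m·K/W
Q' = ΔT/ΣR = (314 °C − 31.3 °C)/2.881 = 98.13 W/m
From the inner boundary to the mineral wool/diatomaceous earth interface, ΣR_partial = 2.214 m·K/W.
T_interface = T_in − Q'·ΣR_partial = 314 °C − (98.13)(2.214) = 96.7 °C

T = 96.7 °C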